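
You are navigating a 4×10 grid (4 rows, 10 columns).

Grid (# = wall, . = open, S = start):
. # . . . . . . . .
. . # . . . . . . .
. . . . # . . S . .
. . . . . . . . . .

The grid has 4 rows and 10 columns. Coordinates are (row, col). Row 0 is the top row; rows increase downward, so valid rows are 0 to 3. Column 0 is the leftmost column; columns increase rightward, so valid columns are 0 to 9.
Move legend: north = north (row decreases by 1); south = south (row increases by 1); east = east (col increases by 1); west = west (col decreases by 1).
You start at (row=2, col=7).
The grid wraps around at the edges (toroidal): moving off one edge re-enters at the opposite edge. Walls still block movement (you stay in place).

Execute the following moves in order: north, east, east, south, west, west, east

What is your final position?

Start: (row=2, col=7)
  north (north): (row=2, col=7) -> (row=1, col=7)
  east (east): (row=1, col=7) -> (row=1, col=8)
  east (east): (row=1, col=8) -> (row=1, col=9)
  south (south): (row=1, col=9) -> (row=2, col=9)
  west (west): (row=2, col=9) -> (row=2, col=8)
  west (west): (row=2, col=8) -> (row=2, col=7)
  east (east): (row=2, col=7) -> (row=2, col=8)
Final: (row=2, col=8)

Answer: Final position: (row=2, col=8)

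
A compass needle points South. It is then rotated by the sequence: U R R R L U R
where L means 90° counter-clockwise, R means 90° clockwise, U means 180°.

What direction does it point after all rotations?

Start: South
  U (U-turn (180°)) -> North
  R (right (90° clockwise)) -> East
  R (right (90° clockwise)) -> South
  R (right (90° clockwise)) -> West
  L (left (90° counter-clockwise)) -> South
  U (U-turn (180°)) -> North
  R (right (90° clockwise)) -> East
Final: East

Answer: Final heading: East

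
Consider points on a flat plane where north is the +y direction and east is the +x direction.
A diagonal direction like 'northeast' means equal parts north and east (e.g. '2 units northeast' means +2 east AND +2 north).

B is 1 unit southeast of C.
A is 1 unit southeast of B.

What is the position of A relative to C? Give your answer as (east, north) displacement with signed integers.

Place C at the origin (east=0, north=0).
  B is 1 unit southeast of C: delta (east=+1, north=-1); B at (east=1, north=-1).
  A is 1 unit southeast of B: delta (east=+1, north=-1); A at (east=2, north=-2).
Therefore A relative to C: (east=2, north=-2).

Answer: A is at (east=2, north=-2) relative to C.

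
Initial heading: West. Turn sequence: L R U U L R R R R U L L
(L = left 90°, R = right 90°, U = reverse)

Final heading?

Answer: Final heading: South

Derivation:
Start: West
  L (left (90° counter-clockwise)) -> South
  R (right (90° clockwise)) -> West
  U (U-turn (180°)) -> East
  U (U-turn (180°)) -> West
  L (left (90° counter-clockwise)) -> South
  R (right (90° clockwise)) -> West
  R (right (90° clockwise)) -> North
  R (right (90° clockwise)) -> East
  R (right (90° clockwise)) -> South
  U (U-turn (180°)) -> North
  L (left (90° counter-clockwise)) -> West
  L (left (90° counter-clockwise)) -> South
Final: South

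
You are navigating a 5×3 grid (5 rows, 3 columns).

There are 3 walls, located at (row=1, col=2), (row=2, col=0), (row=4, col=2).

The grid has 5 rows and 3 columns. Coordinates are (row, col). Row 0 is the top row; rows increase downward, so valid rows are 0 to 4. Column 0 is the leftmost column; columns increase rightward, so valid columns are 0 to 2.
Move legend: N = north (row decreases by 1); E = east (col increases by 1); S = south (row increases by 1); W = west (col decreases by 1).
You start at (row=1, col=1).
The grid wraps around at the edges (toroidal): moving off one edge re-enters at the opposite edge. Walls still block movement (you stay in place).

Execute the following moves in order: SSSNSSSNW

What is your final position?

Start: (row=1, col=1)
  S (south): (row=1, col=1) -> (row=2, col=1)
  S (south): (row=2, col=1) -> (row=3, col=1)
  S (south): (row=3, col=1) -> (row=4, col=1)
  N (north): (row=4, col=1) -> (row=3, col=1)
  S (south): (row=3, col=1) -> (row=4, col=1)
  S (south): (row=4, col=1) -> (row=0, col=1)
  S (south): (row=0, col=1) -> (row=1, col=1)
  N (north): (row=1, col=1) -> (row=0, col=1)
  W (west): (row=0, col=1) -> (row=0, col=0)
Final: (row=0, col=0)

Answer: Final position: (row=0, col=0)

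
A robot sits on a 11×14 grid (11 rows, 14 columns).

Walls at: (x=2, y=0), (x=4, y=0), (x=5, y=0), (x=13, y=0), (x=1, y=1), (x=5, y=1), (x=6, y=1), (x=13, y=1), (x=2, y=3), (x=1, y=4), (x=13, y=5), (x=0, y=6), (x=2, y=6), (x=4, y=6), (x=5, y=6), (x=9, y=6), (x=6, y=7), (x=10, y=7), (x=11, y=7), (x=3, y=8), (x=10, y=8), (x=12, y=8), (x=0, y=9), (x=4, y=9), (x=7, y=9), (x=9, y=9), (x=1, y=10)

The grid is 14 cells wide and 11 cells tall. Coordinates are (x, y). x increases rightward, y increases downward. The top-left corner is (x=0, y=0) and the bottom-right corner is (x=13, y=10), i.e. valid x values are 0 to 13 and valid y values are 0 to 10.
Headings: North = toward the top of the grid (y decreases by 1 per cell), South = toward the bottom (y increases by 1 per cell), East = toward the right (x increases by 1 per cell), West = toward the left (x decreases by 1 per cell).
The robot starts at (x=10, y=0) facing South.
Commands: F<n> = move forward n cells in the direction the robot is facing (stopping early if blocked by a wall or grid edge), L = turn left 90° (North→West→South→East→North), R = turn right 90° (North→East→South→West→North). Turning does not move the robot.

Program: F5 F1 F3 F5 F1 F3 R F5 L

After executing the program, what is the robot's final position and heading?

Start: (x=10, y=0), facing South
  F5: move forward 5, now at (x=10, y=5)
  F1: move forward 1, now at (x=10, y=6)
  F3: move forward 0/3 (blocked), now at (x=10, y=6)
  F5: move forward 0/5 (blocked), now at (x=10, y=6)
  F1: move forward 0/1 (blocked), now at (x=10, y=6)
  F3: move forward 0/3 (blocked), now at (x=10, y=6)
  R: turn right, now facing West
  F5: move forward 0/5 (blocked), now at (x=10, y=6)
  L: turn left, now facing South
Final: (x=10, y=6), facing South

Answer: Final position: (x=10, y=6), facing South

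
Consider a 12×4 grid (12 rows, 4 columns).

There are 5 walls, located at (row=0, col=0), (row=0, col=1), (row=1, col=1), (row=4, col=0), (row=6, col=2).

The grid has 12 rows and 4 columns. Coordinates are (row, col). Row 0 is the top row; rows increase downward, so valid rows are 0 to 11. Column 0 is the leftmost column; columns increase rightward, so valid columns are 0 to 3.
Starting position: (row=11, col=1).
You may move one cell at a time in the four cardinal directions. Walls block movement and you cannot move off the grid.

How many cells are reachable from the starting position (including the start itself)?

BFS flood-fill from (row=11, col=1):
  Distance 0: (row=11, col=1)
  Distance 1: (row=10, col=1), (row=11, col=0), (row=11, col=2)
  Distance 2: (row=9, col=1), (row=10, col=0), (row=10, col=2), (row=11, col=3)
  Distance 3: (row=8, col=1), (row=9, col=0), (row=9, col=2), (row=10, col=3)
  Distance 4: (row=7, col=1), (row=8, col=0), (row=8, col=2), (row=9, col=3)
  Distance 5: (row=6, col=1), (row=7, col=0), (row=7, col=2), (row=8, col=3)
  Distance 6: (row=5, col=1), (row=6, col=0), (row=7, col=3)
  Distance 7: (row=4, col=1), (row=5, col=0), (row=5, col=2), (row=6, col=3)
  Distance 8: (row=3, col=1), (row=4, col=2), (row=5, col=3)
  Distance 9: (row=2, col=1), (row=3, col=0), (row=3, col=2), (row=4, col=3)
  Distance 10: (row=2, col=0), (row=2, col=2), (row=3, col=3)
  Distance 11: (row=1, col=0), (row=1, col=2), (row=2, col=3)
  Distance 12: (row=0, col=2), (row=1, col=3)
  Distance 13: (row=0, col=3)
Total reachable: 43 (grid has 43 open cells total)

Answer: Reachable cells: 43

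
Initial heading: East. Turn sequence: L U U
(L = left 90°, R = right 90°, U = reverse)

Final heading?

Start: East
  L (left (90° counter-clockwise)) -> North
  U (U-turn (180°)) -> South
  U (U-turn (180°)) -> North
Final: North

Answer: Final heading: North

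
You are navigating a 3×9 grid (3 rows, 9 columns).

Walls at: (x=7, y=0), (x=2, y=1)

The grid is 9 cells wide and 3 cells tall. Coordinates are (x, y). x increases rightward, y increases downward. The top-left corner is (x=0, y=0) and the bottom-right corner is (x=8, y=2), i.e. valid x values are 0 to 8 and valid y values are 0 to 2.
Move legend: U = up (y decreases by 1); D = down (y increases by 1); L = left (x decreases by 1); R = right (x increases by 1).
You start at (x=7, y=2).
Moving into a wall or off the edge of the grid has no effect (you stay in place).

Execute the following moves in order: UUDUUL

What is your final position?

Answer: Final position: (x=6, y=1)

Derivation:
Start: (x=7, y=2)
  U (up): (x=7, y=2) -> (x=7, y=1)
  U (up): blocked, stay at (x=7, y=1)
  D (down): (x=7, y=1) -> (x=7, y=2)
  U (up): (x=7, y=2) -> (x=7, y=1)
  U (up): blocked, stay at (x=7, y=1)
  L (left): (x=7, y=1) -> (x=6, y=1)
Final: (x=6, y=1)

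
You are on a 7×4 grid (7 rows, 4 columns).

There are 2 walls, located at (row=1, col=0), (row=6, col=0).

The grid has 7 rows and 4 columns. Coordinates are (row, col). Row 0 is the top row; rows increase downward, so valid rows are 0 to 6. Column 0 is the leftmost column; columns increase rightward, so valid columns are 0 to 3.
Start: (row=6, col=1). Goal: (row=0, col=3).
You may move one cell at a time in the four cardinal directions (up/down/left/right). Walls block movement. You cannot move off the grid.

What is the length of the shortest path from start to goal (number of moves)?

Answer: Shortest path length: 8

Derivation:
BFS from (row=6, col=1) until reaching (row=0, col=3):
  Distance 0: (row=6, col=1)
  Distance 1: (row=5, col=1), (row=6, col=2)
  Distance 2: (row=4, col=1), (row=5, col=0), (row=5, col=2), (row=6, col=3)
  Distance 3: (row=3, col=1), (row=4, col=0), (row=4, col=2), (row=5, col=3)
  Distance 4: (row=2, col=1), (row=3, col=0), (row=3, col=2), (row=4, col=3)
  Distance 5: (row=1, col=1), (row=2, col=0), (row=2, col=2), (row=3, col=3)
  Distance 6: (row=0, col=1), (row=1, col=2), (row=2, col=3)
  Distance 7: (row=0, col=0), (row=0, col=2), (row=1, col=3)
  Distance 8: (row=0, col=3)  <- goal reached here
One shortest path (8 moves): (row=6, col=1) -> (row=6, col=2) -> (row=6, col=3) -> (row=5, col=3) -> (row=4, col=3) -> (row=3, col=3) -> (row=2, col=3) -> (row=1, col=3) -> (row=0, col=3)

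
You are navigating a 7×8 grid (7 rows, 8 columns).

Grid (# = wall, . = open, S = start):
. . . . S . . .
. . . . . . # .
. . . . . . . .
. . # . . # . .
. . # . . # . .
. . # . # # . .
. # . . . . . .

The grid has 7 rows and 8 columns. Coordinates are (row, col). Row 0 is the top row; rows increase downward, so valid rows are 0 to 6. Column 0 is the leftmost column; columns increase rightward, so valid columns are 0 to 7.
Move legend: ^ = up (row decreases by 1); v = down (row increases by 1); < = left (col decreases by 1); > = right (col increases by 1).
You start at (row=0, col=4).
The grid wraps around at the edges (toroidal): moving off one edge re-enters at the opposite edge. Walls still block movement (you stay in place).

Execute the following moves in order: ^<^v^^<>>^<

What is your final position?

Start: (row=0, col=4)
  ^ (up): (row=0, col=4) -> (row=6, col=4)
  < (left): (row=6, col=4) -> (row=6, col=3)
  ^ (up): (row=6, col=3) -> (row=5, col=3)
  v (down): (row=5, col=3) -> (row=6, col=3)
  ^ (up): (row=6, col=3) -> (row=5, col=3)
  ^ (up): (row=5, col=3) -> (row=4, col=3)
  < (left): blocked, stay at (row=4, col=3)
  > (right): (row=4, col=3) -> (row=4, col=4)
  > (right): blocked, stay at (row=4, col=4)
  ^ (up): (row=4, col=4) -> (row=3, col=4)
  < (left): (row=3, col=4) -> (row=3, col=3)
Final: (row=3, col=3)

Answer: Final position: (row=3, col=3)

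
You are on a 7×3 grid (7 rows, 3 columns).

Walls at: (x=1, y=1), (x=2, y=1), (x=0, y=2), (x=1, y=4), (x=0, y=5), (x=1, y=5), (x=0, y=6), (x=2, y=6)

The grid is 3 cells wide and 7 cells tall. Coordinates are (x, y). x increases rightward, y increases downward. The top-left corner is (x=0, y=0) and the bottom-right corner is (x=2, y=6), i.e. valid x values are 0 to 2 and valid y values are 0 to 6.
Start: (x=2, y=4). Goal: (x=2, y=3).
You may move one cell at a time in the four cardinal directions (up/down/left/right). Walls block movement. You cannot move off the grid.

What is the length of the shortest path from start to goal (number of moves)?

Answer: Shortest path length: 1

Derivation:
BFS from (x=2, y=4) until reaching (x=2, y=3):
  Distance 0: (x=2, y=4)
  Distance 1: (x=2, y=3), (x=2, y=5)  <- goal reached here
One shortest path (1 moves): (x=2, y=4) -> (x=2, y=3)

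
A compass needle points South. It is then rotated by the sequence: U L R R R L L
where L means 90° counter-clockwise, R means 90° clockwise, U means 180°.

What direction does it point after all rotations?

Start: South
  U (U-turn (180°)) -> North
  L (left (90° counter-clockwise)) -> West
  R (right (90° clockwise)) -> North
  R (right (90° clockwise)) -> East
  R (right (90° clockwise)) -> South
  L (left (90° counter-clockwise)) -> East
  L (left (90° counter-clockwise)) -> North
Final: North

Answer: Final heading: North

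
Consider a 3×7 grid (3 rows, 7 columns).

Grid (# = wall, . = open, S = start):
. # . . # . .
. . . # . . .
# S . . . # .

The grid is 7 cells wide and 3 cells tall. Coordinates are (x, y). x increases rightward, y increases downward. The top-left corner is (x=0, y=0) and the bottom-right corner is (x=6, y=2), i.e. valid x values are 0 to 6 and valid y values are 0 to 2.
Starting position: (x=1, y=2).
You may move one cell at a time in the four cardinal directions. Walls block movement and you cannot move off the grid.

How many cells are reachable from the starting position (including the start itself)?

Answer: Reachable cells: 16

Derivation:
BFS flood-fill from (x=1, y=2):
  Distance 0: (x=1, y=2)
  Distance 1: (x=1, y=1), (x=2, y=2)
  Distance 2: (x=0, y=1), (x=2, y=1), (x=3, y=2)
  Distance 3: (x=0, y=0), (x=2, y=0), (x=4, y=2)
  Distance 4: (x=3, y=0), (x=4, y=1)
  Distance 5: (x=5, y=1)
  Distance 6: (x=5, y=0), (x=6, y=1)
  Distance 7: (x=6, y=0), (x=6, y=2)
Total reachable: 16 (grid has 16 open cells total)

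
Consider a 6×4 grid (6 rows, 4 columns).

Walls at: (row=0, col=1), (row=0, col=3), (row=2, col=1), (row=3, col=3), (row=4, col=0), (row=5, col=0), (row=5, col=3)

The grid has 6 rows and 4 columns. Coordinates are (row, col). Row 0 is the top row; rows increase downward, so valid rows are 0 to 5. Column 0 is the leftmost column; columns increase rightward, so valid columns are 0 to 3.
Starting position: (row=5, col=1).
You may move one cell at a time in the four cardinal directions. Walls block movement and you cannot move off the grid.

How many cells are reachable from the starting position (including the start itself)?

BFS flood-fill from (row=5, col=1):
  Distance 0: (row=5, col=1)
  Distance 1: (row=4, col=1), (row=5, col=2)
  Distance 2: (row=3, col=1), (row=4, col=2)
  Distance 3: (row=3, col=0), (row=3, col=2), (row=4, col=3)
  Distance 4: (row=2, col=0), (row=2, col=2)
  Distance 5: (row=1, col=0), (row=1, col=2), (row=2, col=3)
  Distance 6: (row=0, col=0), (row=0, col=2), (row=1, col=1), (row=1, col=3)
Total reachable: 17 (grid has 17 open cells total)

Answer: Reachable cells: 17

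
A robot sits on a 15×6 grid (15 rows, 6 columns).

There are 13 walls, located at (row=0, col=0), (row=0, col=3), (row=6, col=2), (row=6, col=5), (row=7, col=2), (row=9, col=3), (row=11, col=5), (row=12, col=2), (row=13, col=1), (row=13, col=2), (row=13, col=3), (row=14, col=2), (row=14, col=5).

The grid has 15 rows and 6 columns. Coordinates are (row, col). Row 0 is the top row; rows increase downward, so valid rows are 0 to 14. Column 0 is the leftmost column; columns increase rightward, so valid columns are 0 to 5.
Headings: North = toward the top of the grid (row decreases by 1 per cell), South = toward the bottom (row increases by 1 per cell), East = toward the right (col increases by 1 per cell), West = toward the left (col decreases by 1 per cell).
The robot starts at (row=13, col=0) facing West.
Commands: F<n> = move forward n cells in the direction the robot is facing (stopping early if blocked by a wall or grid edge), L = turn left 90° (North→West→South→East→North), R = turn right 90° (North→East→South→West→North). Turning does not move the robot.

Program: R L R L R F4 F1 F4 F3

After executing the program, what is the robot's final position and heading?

Answer: Final position: (row=1, col=0), facing North

Derivation:
Start: (row=13, col=0), facing West
  R: turn right, now facing North
  L: turn left, now facing West
  R: turn right, now facing North
  L: turn left, now facing West
  R: turn right, now facing North
  F4: move forward 4, now at (row=9, col=0)
  F1: move forward 1, now at (row=8, col=0)
  F4: move forward 4, now at (row=4, col=0)
  F3: move forward 3, now at (row=1, col=0)
Final: (row=1, col=0), facing North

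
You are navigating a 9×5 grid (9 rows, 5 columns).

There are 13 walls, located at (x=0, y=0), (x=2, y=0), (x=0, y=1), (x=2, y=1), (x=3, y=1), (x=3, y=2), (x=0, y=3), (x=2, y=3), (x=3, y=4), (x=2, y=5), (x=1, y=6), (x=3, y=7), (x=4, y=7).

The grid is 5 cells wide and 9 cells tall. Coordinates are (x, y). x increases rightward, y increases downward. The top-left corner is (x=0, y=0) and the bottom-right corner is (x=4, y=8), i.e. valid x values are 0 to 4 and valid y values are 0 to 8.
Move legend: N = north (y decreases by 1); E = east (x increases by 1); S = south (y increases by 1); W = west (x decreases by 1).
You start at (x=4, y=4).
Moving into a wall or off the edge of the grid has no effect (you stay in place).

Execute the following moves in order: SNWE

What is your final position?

Answer: Final position: (x=4, y=4)

Derivation:
Start: (x=4, y=4)
  S (south): (x=4, y=4) -> (x=4, y=5)
  N (north): (x=4, y=5) -> (x=4, y=4)
  W (west): blocked, stay at (x=4, y=4)
  E (east): blocked, stay at (x=4, y=4)
Final: (x=4, y=4)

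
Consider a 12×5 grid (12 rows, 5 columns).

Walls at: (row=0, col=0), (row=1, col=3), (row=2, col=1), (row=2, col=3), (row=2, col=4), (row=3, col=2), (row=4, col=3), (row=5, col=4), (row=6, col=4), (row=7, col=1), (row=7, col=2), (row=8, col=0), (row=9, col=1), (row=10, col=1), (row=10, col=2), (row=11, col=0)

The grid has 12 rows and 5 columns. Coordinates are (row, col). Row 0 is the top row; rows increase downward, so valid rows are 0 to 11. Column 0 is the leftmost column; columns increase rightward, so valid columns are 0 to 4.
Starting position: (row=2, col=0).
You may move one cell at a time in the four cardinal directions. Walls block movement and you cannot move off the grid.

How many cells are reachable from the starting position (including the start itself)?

BFS flood-fill from (row=2, col=0):
  Distance 0: (row=2, col=0)
  Distance 1: (row=1, col=0), (row=3, col=0)
  Distance 2: (row=1, col=1), (row=3, col=1), (row=4, col=0)
  Distance 3: (row=0, col=1), (row=1, col=2), (row=4, col=1), (row=5, col=0)
  Distance 4: (row=0, col=2), (row=2, col=2), (row=4, col=2), (row=5, col=1), (row=6, col=0)
  Distance 5: (row=0, col=3), (row=5, col=2), (row=6, col=1), (row=7, col=0)
  Distance 6: (row=0, col=4), (row=5, col=3), (row=6, col=2)
  Distance 7: (row=1, col=4), (row=6, col=3)
  Distance 8: (row=7, col=3)
  Distance 9: (row=7, col=4), (row=8, col=3)
  Distance 10: (row=8, col=2), (row=8, col=4), (row=9, col=3)
  Distance 11: (row=8, col=1), (row=9, col=2), (row=9, col=4), (row=10, col=3)
  Distance 12: (row=10, col=4), (row=11, col=3)
  Distance 13: (row=11, col=2), (row=11, col=4)
  Distance 14: (row=11, col=1)
Total reachable: 39 (grid has 44 open cells total)

Answer: Reachable cells: 39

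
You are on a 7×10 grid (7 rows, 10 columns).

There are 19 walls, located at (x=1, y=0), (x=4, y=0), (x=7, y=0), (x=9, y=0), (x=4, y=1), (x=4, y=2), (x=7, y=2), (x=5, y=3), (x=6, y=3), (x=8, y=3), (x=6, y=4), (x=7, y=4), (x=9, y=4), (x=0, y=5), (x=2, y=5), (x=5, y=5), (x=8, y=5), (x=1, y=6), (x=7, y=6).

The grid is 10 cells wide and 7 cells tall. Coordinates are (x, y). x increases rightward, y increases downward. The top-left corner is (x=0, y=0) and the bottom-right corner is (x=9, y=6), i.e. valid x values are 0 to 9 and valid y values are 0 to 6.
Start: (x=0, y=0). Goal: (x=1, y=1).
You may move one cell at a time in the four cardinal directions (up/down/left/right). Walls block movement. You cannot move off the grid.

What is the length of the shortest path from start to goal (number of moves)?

Answer: Shortest path length: 2

Derivation:
BFS from (x=0, y=0) until reaching (x=1, y=1):
  Distance 0: (x=0, y=0)
  Distance 1: (x=0, y=1)
  Distance 2: (x=1, y=1), (x=0, y=2)  <- goal reached here
One shortest path (2 moves): (x=0, y=0) -> (x=0, y=1) -> (x=1, y=1)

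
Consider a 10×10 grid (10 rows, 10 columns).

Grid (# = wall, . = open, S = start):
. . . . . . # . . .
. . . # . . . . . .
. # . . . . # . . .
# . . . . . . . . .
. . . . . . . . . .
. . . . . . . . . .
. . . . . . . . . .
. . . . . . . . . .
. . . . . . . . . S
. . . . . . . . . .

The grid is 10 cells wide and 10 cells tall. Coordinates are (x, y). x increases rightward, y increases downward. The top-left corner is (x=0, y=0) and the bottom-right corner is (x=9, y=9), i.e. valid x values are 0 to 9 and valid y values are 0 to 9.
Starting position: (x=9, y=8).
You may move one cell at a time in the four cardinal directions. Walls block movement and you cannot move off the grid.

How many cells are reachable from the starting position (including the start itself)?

Answer: Reachable cells: 95

Derivation:
BFS flood-fill from (x=9, y=8):
  Distance 0: (x=9, y=8)
  Distance 1: (x=9, y=7), (x=8, y=8), (x=9, y=9)
  Distance 2: (x=9, y=6), (x=8, y=7), (x=7, y=8), (x=8, y=9)
  Distance 3: (x=9, y=5), (x=8, y=6), (x=7, y=7), (x=6, y=8), (x=7, y=9)
  Distance 4: (x=9, y=4), (x=8, y=5), (x=7, y=6), (x=6, y=7), (x=5, y=8), (x=6, y=9)
  Distance 5: (x=9, y=3), (x=8, y=4), (x=7, y=5), (x=6, y=6), (x=5, y=7), (x=4, y=8), (x=5, y=9)
  Distance 6: (x=9, y=2), (x=8, y=3), (x=7, y=4), (x=6, y=5), (x=5, y=6), (x=4, y=7), (x=3, y=8), (x=4, y=9)
  Distance 7: (x=9, y=1), (x=8, y=2), (x=7, y=3), (x=6, y=4), (x=5, y=5), (x=4, y=6), (x=3, y=7), (x=2, y=8), (x=3, y=9)
  Distance 8: (x=9, y=0), (x=8, y=1), (x=7, y=2), (x=6, y=3), (x=5, y=4), (x=4, y=5), (x=3, y=6), (x=2, y=7), (x=1, y=8), (x=2, y=9)
  Distance 9: (x=8, y=0), (x=7, y=1), (x=5, y=3), (x=4, y=4), (x=3, y=5), (x=2, y=6), (x=1, y=7), (x=0, y=8), (x=1, y=9)
  Distance 10: (x=7, y=0), (x=6, y=1), (x=5, y=2), (x=4, y=3), (x=3, y=4), (x=2, y=5), (x=1, y=6), (x=0, y=7), (x=0, y=9)
  Distance 11: (x=5, y=1), (x=4, y=2), (x=3, y=3), (x=2, y=4), (x=1, y=5), (x=0, y=6)
  Distance 12: (x=5, y=0), (x=4, y=1), (x=3, y=2), (x=2, y=3), (x=1, y=4), (x=0, y=5)
  Distance 13: (x=4, y=0), (x=2, y=2), (x=1, y=3), (x=0, y=4)
  Distance 14: (x=3, y=0), (x=2, y=1)
  Distance 15: (x=2, y=0), (x=1, y=1)
  Distance 16: (x=1, y=0), (x=0, y=1)
  Distance 17: (x=0, y=0), (x=0, y=2)
Total reachable: 95 (grid has 95 open cells total)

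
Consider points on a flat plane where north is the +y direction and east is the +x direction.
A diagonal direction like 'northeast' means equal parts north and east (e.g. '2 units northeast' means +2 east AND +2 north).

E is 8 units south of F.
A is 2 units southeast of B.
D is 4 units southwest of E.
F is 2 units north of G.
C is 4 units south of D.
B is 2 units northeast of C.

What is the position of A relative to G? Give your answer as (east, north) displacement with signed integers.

Answer: A is at (east=0, north=-14) relative to G.

Derivation:
Place G at the origin (east=0, north=0).
  F is 2 units north of G: delta (east=+0, north=+2); F at (east=0, north=2).
  E is 8 units south of F: delta (east=+0, north=-8); E at (east=0, north=-6).
  D is 4 units southwest of E: delta (east=-4, north=-4); D at (east=-4, north=-10).
  C is 4 units south of D: delta (east=+0, north=-4); C at (east=-4, north=-14).
  B is 2 units northeast of C: delta (east=+2, north=+2); B at (east=-2, north=-12).
  A is 2 units southeast of B: delta (east=+2, north=-2); A at (east=0, north=-14).
Therefore A relative to G: (east=0, north=-14).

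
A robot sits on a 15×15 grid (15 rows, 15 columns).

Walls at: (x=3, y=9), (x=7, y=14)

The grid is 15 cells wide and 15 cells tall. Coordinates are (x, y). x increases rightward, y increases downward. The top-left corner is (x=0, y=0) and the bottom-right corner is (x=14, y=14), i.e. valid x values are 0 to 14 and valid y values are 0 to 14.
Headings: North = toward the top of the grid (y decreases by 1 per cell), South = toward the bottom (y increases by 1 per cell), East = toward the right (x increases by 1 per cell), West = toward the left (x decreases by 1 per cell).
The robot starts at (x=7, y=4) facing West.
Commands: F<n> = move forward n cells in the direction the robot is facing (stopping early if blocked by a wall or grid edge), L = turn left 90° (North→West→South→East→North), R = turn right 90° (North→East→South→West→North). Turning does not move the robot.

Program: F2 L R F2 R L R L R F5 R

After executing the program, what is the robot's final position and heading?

Answer: Final position: (x=3, y=0), facing East

Derivation:
Start: (x=7, y=4), facing West
  F2: move forward 2, now at (x=5, y=4)
  L: turn left, now facing South
  R: turn right, now facing West
  F2: move forward 2, now at (x=3, y=4)
  R: turn right, now facing North
  L: turn left, now facing West
  R: turn right, now facing North
  L: turn left, now facing West
  R: turn right, now facing North
  F5: move forward 4/5 (blocked), now at (x=3, y=0)
  R: turn right, now facing East
Final: (x=3, y=0), facing East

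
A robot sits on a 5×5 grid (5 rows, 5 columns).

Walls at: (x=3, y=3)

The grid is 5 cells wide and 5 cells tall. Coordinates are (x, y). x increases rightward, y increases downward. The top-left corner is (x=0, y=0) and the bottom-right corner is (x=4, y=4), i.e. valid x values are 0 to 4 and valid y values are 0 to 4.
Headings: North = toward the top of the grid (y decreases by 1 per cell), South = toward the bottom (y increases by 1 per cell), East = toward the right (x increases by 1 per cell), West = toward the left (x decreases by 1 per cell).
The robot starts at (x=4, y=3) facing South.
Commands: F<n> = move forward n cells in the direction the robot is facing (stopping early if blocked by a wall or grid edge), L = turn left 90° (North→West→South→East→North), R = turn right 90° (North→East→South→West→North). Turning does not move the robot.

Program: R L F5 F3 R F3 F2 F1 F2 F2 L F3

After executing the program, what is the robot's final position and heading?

Start: (x=4, y=3), facing South
  R: turn right, now facing West
  L: turn left, now facing South
  F5: move forward 1/5 (blocked), now at (x=4, y=4)
  F3: move forward 0/3 (blocked), now at (x=4, y=4)
  R: turn right, now facing West
  F3: move forward 3, now at (x=1, y=4)
  F2: move forward 1/2 (blocked), now at (x=0, y=4)
  F1: move forward 0/1 (blocked), now at (x=0, y=4)
  F2: move forward 0/2 (blocked), now at (x=0, y=4)
  F2: move forward 0/2 (blocked), now at (x=0, y=4)
  L: turn left, now facing South
  F3: move forward 0/3 (blocked), now at (x=0, y=4)
Final: (x=0, y=4), facing South

Answer: Final position: (x=0, y=4), facing South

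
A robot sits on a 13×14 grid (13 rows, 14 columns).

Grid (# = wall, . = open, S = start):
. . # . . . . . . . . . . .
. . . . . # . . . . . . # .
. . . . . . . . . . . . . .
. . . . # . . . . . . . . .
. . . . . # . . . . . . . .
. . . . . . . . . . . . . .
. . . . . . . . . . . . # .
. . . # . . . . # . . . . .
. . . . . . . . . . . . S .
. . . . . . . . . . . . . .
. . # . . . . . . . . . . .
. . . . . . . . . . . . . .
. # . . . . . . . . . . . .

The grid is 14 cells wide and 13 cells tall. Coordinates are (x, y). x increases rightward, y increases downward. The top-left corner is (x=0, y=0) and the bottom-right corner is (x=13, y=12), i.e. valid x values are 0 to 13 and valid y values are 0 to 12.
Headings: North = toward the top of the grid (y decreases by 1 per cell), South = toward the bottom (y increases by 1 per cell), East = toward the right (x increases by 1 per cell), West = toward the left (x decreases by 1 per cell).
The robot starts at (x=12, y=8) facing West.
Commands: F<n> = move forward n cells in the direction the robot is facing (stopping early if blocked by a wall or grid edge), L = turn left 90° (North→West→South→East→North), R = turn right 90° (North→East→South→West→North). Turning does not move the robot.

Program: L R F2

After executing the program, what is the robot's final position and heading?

Start: (x=12, y=8), facing West
  L: turn left, now facing South
  R: turn right, now facing West
  F2: move forward 2, now at (x=10, y=8)
Final: (x=10, y=8), facing West

Answer: Final position: (x=10, y=8), facing West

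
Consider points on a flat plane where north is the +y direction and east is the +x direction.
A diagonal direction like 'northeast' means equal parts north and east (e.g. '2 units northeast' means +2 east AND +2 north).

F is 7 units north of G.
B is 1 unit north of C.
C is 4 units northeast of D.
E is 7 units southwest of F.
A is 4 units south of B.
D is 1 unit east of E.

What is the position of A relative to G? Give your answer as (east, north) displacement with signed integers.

Answer: A is at (east=-2, north=1) relative to G.

Derivation:
Place G at the origin (east=0, north=0).
  F is 7 units north of G: delta (east=+0, north=+7); F at (east=0, north=7).
  E is 7 units southwest of F: delta (east=-7, north=-7); E at (east=-7, north=0).
  D is 1 unit east of E: delta (east=+1, north=+0); D at (east=-6, north=0).
  C is 4 units northeast of D: delta (east=+4, north=+4); C at (east=-2, north=4).
  B is 1 unit north of C: delta (east=+0, north=+1); B at (east=-2, north=5).
  A is 4 units south of B: delta (east=+0, north=-4); A at (east=-2, north=1).
Therefore A relative to G: (east=-2, north=1).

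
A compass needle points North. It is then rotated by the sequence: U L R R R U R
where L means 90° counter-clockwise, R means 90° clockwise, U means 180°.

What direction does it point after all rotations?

Start: North
  U (U-turn (180°)) -> South
  L (left (90° counter-clockwise)) -> East
  R (right (90° clockwise)) -> South
  R (right (90° clockwise)) -> West
  R (right (90° clockwise)) -> North
  U (U-turn (180°)) -> South
  R (right (90° clockwise)) -> West
Final: West

Answer: Final heading: West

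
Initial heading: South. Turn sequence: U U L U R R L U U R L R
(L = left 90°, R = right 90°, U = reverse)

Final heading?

Start: South
  U (U-turn (180°)) -> North
  U (U-turn (180°)) -> South
  L (left (90° counter-clockwise)) -> East
  U (U-turn (180°)) -> West
  R (right (90° clockwise)) -> North
  R (right (90° clockwise)) -> East
  L (left (90° counter-clockwise)) -> North
  U (U-turn (180°)) -> South
  U (U-turn (180°)) -> North
  R (right (90° clockwise)) -> East
  L (left (90° counter-clockwise)) -> North
  R (right (90° clockwise)) -> East
Final: East

Answer: Final heading: East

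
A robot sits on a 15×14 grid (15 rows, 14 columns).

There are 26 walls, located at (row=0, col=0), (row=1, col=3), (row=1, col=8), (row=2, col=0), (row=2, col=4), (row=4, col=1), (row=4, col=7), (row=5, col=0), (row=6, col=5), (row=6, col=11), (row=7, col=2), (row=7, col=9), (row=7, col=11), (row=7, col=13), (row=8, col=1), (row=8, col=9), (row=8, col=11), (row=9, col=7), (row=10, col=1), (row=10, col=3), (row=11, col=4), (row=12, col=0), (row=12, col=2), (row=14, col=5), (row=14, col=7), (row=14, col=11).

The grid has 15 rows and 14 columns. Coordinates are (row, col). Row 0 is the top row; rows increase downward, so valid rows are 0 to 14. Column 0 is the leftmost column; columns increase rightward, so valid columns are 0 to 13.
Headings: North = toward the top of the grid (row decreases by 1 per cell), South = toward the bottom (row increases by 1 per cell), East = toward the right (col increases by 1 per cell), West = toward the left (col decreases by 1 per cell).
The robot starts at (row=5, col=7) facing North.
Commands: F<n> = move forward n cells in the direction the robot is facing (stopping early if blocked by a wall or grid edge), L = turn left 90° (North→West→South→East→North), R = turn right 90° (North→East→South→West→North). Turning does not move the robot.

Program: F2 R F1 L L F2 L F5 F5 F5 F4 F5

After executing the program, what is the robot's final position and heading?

Answer: Final position: (row=14, col=6), facing South

Derivation:
Start: (row=5, col=7), facing North
  F2: move forward 0/2 (blocked), now at (row=5, col=7)
  R: turn right, now facing East
  F1: move forward 1, now at (row=5, col=8)
  L: turn left, now facing North
  L: turn left, now facing West
  F2: move forward 2, now at (row=5, col=6)
  L: turn left, now facing South
  F5: move forward 5, now at (row=10, col=6)
  F5: move forward 4/5 (blocked), now at (row=14, col=6)
  F5: move forward 0/5 (blocked), now at (row=14, col=6)
  F4: move forward 0/4 (blocked), now at (row=14, col=6)
  F5: move forward 0/5 (blocked), now at (row=14, col=6)
Final: (row=14, col=6), facing South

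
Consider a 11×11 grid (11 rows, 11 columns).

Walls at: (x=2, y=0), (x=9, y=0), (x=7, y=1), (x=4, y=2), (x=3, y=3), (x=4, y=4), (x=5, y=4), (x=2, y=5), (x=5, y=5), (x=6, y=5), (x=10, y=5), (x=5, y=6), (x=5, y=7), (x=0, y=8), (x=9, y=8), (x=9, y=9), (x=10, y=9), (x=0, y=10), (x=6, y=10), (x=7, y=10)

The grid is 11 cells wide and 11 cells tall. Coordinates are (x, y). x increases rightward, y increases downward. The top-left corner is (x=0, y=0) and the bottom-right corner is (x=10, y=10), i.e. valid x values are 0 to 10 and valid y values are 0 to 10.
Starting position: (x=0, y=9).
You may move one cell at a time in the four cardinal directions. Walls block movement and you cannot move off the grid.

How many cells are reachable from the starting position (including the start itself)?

BFS flood-fill from (x=0, y=9):
  Distance 0: (x=0, y=9)
  Distance 1: (x=1, y=9)
  Distance 2: (x=1, y=8), (x=2, y=9), (x=1, y=10)
  Distance 3: (x=1, y=7), (x=2, y=8), (x=3, y=9), (x=2, y=10)
  Distance 4: (x=1, y=6), (x=0, y=7), (x=2, y=7), (x=3, y=8), (x=4, y=9), (x=3, y=10)
  Distance 5: (x=1, y=5), (x=0, y=6), (x=2, y=6), (x=3, y=7), (x=4, y=8), (x=5, y=9), (x=4, y=10)
  Distance 6: (x=1, y=4), (x=0, y=5), (x=3, y=6), (x=4, y=7), (x=5, y=8), (x=6, y=9), (x=5, y=10)
  Distance 7: (x=1, y=3), (x=0, y=4), (x=2, y=4), (x=3, y=5), (x=4, y=6), (x=6, y=8), (x=7, y=9)
  Distance 8: (x=1, y=2), (x=0, y=3), (x=2, y=3), (x=3, y=4), (x=4, y=5), (x=6, y=7), (x=7, y=8), (x=8, y=9)
  Distance 9: (x=1, y=1), (x=0, y=2), (x=2, y=2), (x=6, y=6), (x=7, y=7), (x=8, y=8), (x=8, y=10)
  Distance 10: (x=1, y=0), (x=0, y=1), (x=2, y=1), (x=3, y=2), (x=7, y=6), (x=8, y=7), (x=9, y=10)
  Distance 11: (x=0, y=0), (x=3, y=1), (x=7, y=5), (x=8, y=6), (x=9, y=7), (x=10, y=10)
  Distance 12: (x=3, y=0), (x=4, y=1), (x=7, y=4), (x=8, y=5), (x=9, y=6), (x=10, y=7)
  Distance 13: (x=4, y=0), (x=5, y=1), (x=7, y=3), (x=6, y=4), (x=8, y=4), (x=9, y=5), (x=10, y=6), (x=10, y=8)
  Distance 14: (x=5, y=0), (x=6, y=1), (x=5, y=2), (x=7, y=2), (x=6, y=3), (x=8, y=3), (x=9, y=4)
  Distance 15: (x=6, y=0), (x=6, y=2), (x=8, y=2), (x=5, y=3), (x=9, y=3), (x=10, y=4)
  Distance 16: (x=7, y=0), (x=8, y=1), (x=9, y=2), (x=4, y=3), (x=10, y=3)
  Distance 17: (x=8, y=0), (x=9, y=1), (x=10, y=2)
  Distance 18: (x=10, y=1)
  Distance 19: (x=10, y=0)
Total reachable: 101 (grid has 101 open cells total)

Answer: Reachable cells: 101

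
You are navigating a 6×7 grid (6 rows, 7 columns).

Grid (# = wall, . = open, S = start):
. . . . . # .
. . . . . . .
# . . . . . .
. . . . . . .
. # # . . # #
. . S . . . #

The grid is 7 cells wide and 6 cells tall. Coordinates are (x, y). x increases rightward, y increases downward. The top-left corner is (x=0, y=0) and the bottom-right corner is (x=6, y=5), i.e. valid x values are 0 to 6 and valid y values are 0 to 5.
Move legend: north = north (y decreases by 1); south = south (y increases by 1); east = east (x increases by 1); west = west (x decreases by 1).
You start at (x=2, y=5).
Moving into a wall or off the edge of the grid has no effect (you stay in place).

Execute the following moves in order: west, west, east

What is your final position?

Answer: Final position: (x=1, y=5)

Derivation:
Start: (x=2, y=5)
  west (west): (x=2, y=5) -> (x=1, y=5)
  west (west): (x=1, y=5) -> (x=0, y=5)
  east (east): (x=0, y=5) -> (x=1, y=5)
Final: (x=1, y=5)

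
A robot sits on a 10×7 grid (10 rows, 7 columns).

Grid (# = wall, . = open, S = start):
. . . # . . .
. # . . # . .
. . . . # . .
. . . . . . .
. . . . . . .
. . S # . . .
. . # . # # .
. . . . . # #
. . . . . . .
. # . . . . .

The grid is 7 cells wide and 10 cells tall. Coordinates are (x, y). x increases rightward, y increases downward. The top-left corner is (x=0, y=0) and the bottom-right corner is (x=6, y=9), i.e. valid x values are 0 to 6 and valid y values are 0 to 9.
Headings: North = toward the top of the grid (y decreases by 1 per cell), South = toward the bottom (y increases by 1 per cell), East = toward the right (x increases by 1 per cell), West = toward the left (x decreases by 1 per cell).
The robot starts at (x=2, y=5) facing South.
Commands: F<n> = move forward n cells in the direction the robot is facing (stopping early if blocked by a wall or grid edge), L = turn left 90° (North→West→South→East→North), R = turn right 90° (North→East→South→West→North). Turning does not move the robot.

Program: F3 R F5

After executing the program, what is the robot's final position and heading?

Answer: Final position: (x=0, y=5), facing West

Derivation:
Start: (x=2, y=5), facing South
  F3: move forward 0/3 (blocked), now at (x=2, y=5)
  R: turn right, now facing West
  F5: move forward 2/5 (blocked), now at (x=0, y=5)
Final: (x=0, y=5), facing West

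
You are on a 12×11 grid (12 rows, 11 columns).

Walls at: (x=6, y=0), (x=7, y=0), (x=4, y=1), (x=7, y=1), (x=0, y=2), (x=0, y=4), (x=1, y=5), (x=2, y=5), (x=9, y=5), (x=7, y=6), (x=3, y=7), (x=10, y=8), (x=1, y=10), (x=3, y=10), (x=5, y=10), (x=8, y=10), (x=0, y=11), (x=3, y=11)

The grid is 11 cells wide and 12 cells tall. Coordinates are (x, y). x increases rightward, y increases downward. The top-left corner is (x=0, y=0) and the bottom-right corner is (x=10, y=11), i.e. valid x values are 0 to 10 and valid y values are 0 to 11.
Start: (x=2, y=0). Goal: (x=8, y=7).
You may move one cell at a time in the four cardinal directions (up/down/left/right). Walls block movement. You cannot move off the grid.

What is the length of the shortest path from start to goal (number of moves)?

BFS from (x=2, y=0) until reaching (x=8, y=7):
  Distance 0: (x=2, y=0)
  Distance 1: (x=1, y=0), (x=3, y=0), (x=2, y=1)
  Distance 2: (x=0, y=0), (x=4, y=0), (x=1, y=1), (x=3, y=1), (x=2, y=2)
  Distance 3: (x=5, y=0), (x=0, y=1), (x=1, y=2), (x=3, y=2), (x=2, y=3)
  Distance 4: (x=5, y=1), (x=4, y=2), (x=1, y=3), (x=3, y=3), (x=2, y=4)
  Distance 5: (x=6, y=1), (x=5, y=2), (x=0, y=3), (x=4, y=3), (x=1, y=4), (x=3, y=4)
  Distance 6: (x=6, y=2), (x=5, y=3), (x=4, y=4), (x=3, y=5)
  Distance 7: (x=7, y=2), (x=6, y=3), (x=5, y=4), (x=4, y=5), (x=3, y=6)
  Distance 8: (x=8, y=2), (x=7, y=3), (x=6, y=4), (x=5, y=5), (x=2, y=6), (x=4, y=6)
  Distance 9: (x=8, y=1), (x=9, y=2), (x=8, y=3), (x=7, y=4), (x=6, y=5), (x=1, y=6), (x=5, y=6), (x=2, y=7), (x=4, y=7)
  Distance 10: (x=8, y=0), (x=9, y=1), (x=10, y=2), (x=9, y=3), (x=8, y=4), (x=7, y=5), (x=0, y=6), (x=6, y=6), (x=1, y=7), (x=5, y=7), (x=2, y=8), (x=4, y=8)
  Distance 11: (x=9, y=0), (x=10, y=1), (x=10, y=3), (x=9, y=4), (x=0, y=5), (x=8, y=5), (x=0, y=7), (x=6, y=7), (x=1, y=8), (x=3, y=8), (x=5, y=8), (x=2, y=9), (x=4, y=9)
  Distance 12: (x=10, y=0), (x=10, y=4), (x=8, y=6), (x=7, y=7), (x=0, y=8), (x=6, y=8), (x=1, y=9), (x=3, y=9), (x=5, y=9), (x=2, y=10), (x=4, y=10)
  Distance 13: (x=10, y=5), (x=9, y=6), (x=8, y=7), (x=7, y=8), (x=0, y=9), (x=6, y=9), (x=2, y=11), (x=4, y=11)  <- goal reached here
One shortest path (13 moves): (x=2, y=0) -> (x=3, y=0) -> (x=4, y=0) -> (x=5, y=0) -> (x=5, y=1) -> (x=6, y=1) -> (x=6, y=2) -> (x=7, y=2) -> (x=8, y=2) -> (x=8, y=3) -> (x=8, y=4) -> (x=8, y=5) -> (x=8, y=6) -> (x=8, y=7)

Answer: Shortest path length: 13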